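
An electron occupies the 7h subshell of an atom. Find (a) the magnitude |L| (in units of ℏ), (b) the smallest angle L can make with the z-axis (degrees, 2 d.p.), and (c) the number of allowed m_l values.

|L| = √30 ℏ ≈ 5.477ℏ; θ_min ≈ 24.09°; 11 values

7h means n = 7, l = 5.
|L| = ℏ√(5·6) = √30 ℏ ≈ 5.477ℏ.
cos θ_min = 5/√30, so θ_min ≈ 24.09°.
There are 2l+1 = 11 values of m_l.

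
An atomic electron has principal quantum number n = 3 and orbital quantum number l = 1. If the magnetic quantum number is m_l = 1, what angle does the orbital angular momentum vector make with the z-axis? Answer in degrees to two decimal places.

θ ≈ 45.00°

|L|² = l(l+1)ℏ² = 2ℏ², so |L| = √2 ℏ.
L_z = m_l ℏ = 1ℏ.
cos θ = L_z/|L| = 1/√2, so θ ≈ 45.00°.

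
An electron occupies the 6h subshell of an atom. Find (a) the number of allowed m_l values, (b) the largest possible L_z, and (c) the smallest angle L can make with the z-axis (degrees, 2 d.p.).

11 values; L_z,max = 5ℏ; θ_min ≈ 24.09°

6h means n = 6, l = 5.
There are 2l+1 = 11 values of m_l.
L_z,max = lℏ = 5ℏ.
cos θ_min = 5/√30, so θ_min ≈ 24.09°.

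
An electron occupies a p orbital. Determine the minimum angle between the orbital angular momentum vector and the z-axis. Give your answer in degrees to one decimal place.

The letter p corresponds to l = 1.
|L|² = l(l+1)ℏ² = 2ℏ², so |L| = √2 ℏ.
The smallest angle corresponds to the largest L_z, i.e. m_l = l = 1, giving L_z = 1ℏ.
cos θ_min = 1/√2, so θ_min ≈ 45.0°.

θ_min ≈ 45.0°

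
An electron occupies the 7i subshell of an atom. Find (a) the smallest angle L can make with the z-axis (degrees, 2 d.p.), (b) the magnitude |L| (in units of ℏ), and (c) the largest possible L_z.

7i means n = 7, l = 6.
cos θ_min = 6/√42, so θ_min ≈ 22.21°.
|L| = ℏ√(6·7) = √42 ℏ ≈ 6.481ℏ.
L_z,max = lℏ = 6ℏ.

θ_min ≈ 22.21°; |L| = √42 ℏ ≈ 6.481ℏ; L_z,max = 6ℏ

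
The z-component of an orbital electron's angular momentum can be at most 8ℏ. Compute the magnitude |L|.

L_z,max = lℏ, so l = 8.
|L| = √(l(l+1)) ℏ = 6√2 ℏ.

|L| = 6√2 ℏ ≈ 8.485ℏ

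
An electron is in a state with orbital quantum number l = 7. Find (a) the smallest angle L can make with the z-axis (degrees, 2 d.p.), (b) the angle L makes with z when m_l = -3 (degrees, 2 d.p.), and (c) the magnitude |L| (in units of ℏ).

θ_min ≈ 20.70°; θ(m_l=-3) ≈ 113.63°; |L| = 2√14 ℏ ≈ 7.483ℏ

cos θ_min = 7/√56, so θ_min ≈ 20.70°.
For m_l = -3: cos θ = -3/√56, θ ≈ 113.63°.
|L| = ℏ√(7·8) = 2√14 ℏ ≈ 7.483ℏ.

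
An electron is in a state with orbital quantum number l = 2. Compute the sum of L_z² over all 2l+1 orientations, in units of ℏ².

Σ(L_z)² = 10 ℏ²

m_l ∈ {-2, -1, 0, 1, 2}.
Σ m_l² = 2·(1 + 4) = 10.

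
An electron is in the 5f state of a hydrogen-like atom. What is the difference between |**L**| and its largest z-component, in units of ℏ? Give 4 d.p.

For 5f, l = 3.
|L| = 2√3 ℏ ≈ 3.4641ℏ, while L_z,max = lℏ = 3ℏ.
The difference is (2√3 − 3)ℏ ≈ 0.4641ℏ.

|L| − L_z,max ≈ 0.4641ℏ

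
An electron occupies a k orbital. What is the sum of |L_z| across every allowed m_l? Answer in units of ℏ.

The letter k corresponds to l = 7.
m_l ∈ {-7, -6, -5, -4, -3, -2, -1, 0, 1, 2, 3, 4, 5, 6, 7}.
Σ|m_l| = 2(1+2+…+7) = 56.

Σ|L_z| = 56 ℏ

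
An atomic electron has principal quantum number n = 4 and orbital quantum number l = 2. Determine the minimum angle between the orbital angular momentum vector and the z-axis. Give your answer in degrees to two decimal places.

θ_min ≈ 35.26°

|L| = √(l(l+1)) ℏ = √6 ℏ.
The smallest angle corresponds to the largest L_z, i.e. m_l = l = 2, giving L_z = 2ℏ.
cos θ_min = 2/√6, so θ_min ≈ 35.26°.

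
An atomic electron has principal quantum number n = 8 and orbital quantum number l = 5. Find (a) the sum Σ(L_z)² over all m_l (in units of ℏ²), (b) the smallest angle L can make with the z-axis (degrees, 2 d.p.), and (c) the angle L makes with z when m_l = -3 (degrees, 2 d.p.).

Σ(L_z)² = 110 ℏ²; θ_min ≈ 24.09°; θ(m_l=-3) ≈ 123.21°

Σ m_l² = 110, so Σ(L_z)² = 110 ℏ².
cos θ_min = 5/√30, so θ_min ≈ 24.09°.
For m_l = -3: cos θ = -3/√30, θ ≈ 123.21°.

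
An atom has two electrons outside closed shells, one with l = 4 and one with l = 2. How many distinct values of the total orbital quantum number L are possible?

By the triangle rule, |l₁ − l₂| ≤ L ≤ l₁ + l₂.
So L can be 2, 3, 4, 5, 6.
That is 5 values.

5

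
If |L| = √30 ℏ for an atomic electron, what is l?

|L| = ℏ√(l(l+1)), so l(l+1) = 30.
The positive root is l = 5.

l = 5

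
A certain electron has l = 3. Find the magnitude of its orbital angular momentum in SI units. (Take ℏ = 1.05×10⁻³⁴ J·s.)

|L| = ℏ√(l(l+1)) = ℏ√(3·4) = 2√3 ℏ
Numerically, |L| = 3.464 × (1.05×10⁻³⁴ J·s) = 3.64×10⁻³⁴ J·s.

|L| = 3.64×10⁻³⁴ J·s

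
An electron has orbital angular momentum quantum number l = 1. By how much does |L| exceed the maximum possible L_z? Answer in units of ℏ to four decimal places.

|L| = √2 ℏ ≈ 1.4142ℏ, while L_z,max = lℏ = 1ℏ.
The difference is (√2 − 1)ℏ ≈ 0.4142ℏ.

|L| − L_z,max ≈ 0.4142ℏ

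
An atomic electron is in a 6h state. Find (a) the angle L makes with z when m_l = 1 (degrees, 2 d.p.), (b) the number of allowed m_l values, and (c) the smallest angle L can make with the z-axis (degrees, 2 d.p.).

The 6h subshell has l = 5.
For m_l = 1: cos θ = 1/√30, θ ≈ 79.48°.
There are 2l+1 = 11 values of m_l.
cos θ_min = 5/√30, so θ_min ≈ 24.09°.

θ(m_l=1) ≈ 79.48°; 11 values; θ_min ≈ 24.09°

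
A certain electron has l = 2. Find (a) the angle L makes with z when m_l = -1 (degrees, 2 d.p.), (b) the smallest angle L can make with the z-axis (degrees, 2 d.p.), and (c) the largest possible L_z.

θ(m_l=-1) ≈ 114.09°; θ_min ≈ 35.26°; L_z,max = 2ℏ

For m_l = -1: cos θ = -1/√6, θ ≈ 114.09°.
cos θ_min = 2/√6, so θ_min ≈ 35.26°.
L_z,max = lℏ = 2ℏ.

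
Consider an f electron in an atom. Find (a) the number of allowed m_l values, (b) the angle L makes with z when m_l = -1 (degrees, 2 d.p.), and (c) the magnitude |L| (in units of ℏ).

An f state has l = 3.
There are 2l+1 = 7 values of m_l.
For m_l = -1: cos θ = -1/√12, θ ≈ 106.78°.
|L| = ℏ√(3·4) = 2√3 ℏ ≈ 3.464ℏ.

7 values; θ(m_l=-1) ≈ 106.78°; |L| = 2√3 ℏ ≈ 3.464ℏ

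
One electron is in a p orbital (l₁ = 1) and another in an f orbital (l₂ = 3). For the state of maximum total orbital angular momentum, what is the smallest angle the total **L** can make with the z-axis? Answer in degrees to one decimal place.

Angular momentum addition gives L = |l₁ − l₂|, …, l₁ + l₂.
So L can be 2, 3, 4.
The maximum is L = 4, with |L_tot| = ℏ√(4·5) = 2√5 ℏ.
The minimum angle with z is arccos(4/√20) ≈ 26.6°.

θ_min ≈ 26.6°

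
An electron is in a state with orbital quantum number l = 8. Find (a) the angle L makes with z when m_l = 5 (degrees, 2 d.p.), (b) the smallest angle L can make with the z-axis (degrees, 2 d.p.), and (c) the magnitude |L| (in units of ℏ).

For m_l = 5: cos θ = 5/√72, θ ≈ 53.90°.
cos θ_min = 8/√72, so θ_min ≈ 19.47°.
|L| = ℏ√(8·9) = 6√2 ℏ ≈ 8.485ℏ.

θ(m_l=5) ≈ 53.90°; θ_min ≈ 19.47°; |L| = 6√2 ℏ ≈ 8.485ℏ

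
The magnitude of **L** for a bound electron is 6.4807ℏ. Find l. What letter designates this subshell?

|L| = ℏ√(l(l+1)), so l(l+1) = 42.
Solving: l = 6.

l = 6 (i orbital)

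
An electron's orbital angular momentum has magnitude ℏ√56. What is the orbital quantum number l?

|L| = ℏ√(l(l+1)), so l(l+1) = 56.
The positive root is l = 7.

l = 7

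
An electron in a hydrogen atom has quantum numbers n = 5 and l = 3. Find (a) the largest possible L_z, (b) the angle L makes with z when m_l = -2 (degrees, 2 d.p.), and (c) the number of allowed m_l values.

L_z,max = 3ℏ; θ(m_l=-2) ≈ 125.26°; 7 values

L_z,max = lℏ = 3ℏ.
For m_l = -2: cos θ = -2/√12, θ ≈ 125.26°.
There are 2l+1 = 7 values of m_l.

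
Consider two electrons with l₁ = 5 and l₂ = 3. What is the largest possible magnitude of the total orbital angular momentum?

By the triangle rule, |l₁ − l₂| ≤ L ≤ l₁ + l₂.
L ∈ {2, 3, 4, 5, 6, 7, 8}.
The largest magnitude corresponds to L = 8: |L_tot| = ℏ√(8·9) = 6√2 ℏ.

|L_tot|_max = 6√2 ℏ ≈ 8.485ℏ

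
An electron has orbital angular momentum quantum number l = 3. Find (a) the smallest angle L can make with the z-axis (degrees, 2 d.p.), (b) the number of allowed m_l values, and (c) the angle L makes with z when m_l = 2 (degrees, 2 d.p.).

θ_min ≈ 30.00°; 7 values; θ(m_l=2) ≈ 54.74°

cos θ_min = 3/√12, so θ_min ≈ 30.00°.
There are 2l+1 = 7 values of m_l.
For m_l = 2: cos θ = 2/√12, θ ≈ 54.74°.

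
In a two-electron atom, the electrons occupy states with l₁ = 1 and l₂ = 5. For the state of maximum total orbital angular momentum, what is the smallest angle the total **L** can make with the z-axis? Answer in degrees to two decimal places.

θ_min ≈ 22.21°

By the triangle rule, |l₁ − l₂| ≤ L ≤ l₁ + l₂.
So L can be 4, 5, 6.
The maximum is L = 6, with |L_tot| = ℏ√(6·7) = √42 ℏ.
The minimum angle with z is arccos(6/√42) ≈ 22.21°.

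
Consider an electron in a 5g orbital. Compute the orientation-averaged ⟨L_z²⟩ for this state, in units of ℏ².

⟨L_z²⟩ = 6.667 ℏ²

For 5g, l = 4.
m_l runs from −4 to 4, i.e. {-4, -3, -2, -1, 0, 1, 2, 3, 4}.
⟨L_z²⟩ = ℏ²·(Σ m_l²)/(2l+1) = ℏ²·60/9 = 6.667ℏ².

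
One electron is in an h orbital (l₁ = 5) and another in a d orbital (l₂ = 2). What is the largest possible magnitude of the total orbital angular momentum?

Angular momentum addition gives L = |l₁ − l₂|, …, l₁ + l₂.
So L can be 3, 4, 5, 6, 7.
The largest magnitude corresponds to L = 7: |L_tot| = ℏ√(7·8) = 2√14 ℏ.

|L_tot|_max = 2√14 ℏ ≈ 7.483ℏ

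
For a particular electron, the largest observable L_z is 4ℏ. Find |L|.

L_z,max = lℏ, so l = 4.
|L| = ℏ√(l(l+1)) = 2√5 ℏ.

|L| = 2√5 ℏ ≈ 4.472ℏ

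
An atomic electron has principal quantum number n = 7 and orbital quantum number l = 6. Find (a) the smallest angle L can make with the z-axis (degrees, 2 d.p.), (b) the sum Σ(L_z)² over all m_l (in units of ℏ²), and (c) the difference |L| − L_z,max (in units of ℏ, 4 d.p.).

cos θ_min = 6/√42, so θ_min ≈ 22.21°.
Σ m_l² = 182, so Σ(L_z)² = 182 ℏ².
|L| − L_z,max = (√42 − 6)ℏ ≈ 0.4807ℏ.

θ_min ≈ 22.21°; Σ(L_z)² = 182 ℏ²; |L|−L_z,max ≈ 0.4807ℏ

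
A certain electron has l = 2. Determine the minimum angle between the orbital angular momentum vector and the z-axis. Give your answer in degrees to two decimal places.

θ_min ≈ 35.26°

|L|² = l(l+1)ℏ² = 6ℏ², so |L| = √6 ℏ.
The smallest angle corresponds to the largest L_z, i.e. m_l = l = 2, giving L_z = 2ℏ.
cos θ_min = 2/√6, so θ_min ≈ 35.26°.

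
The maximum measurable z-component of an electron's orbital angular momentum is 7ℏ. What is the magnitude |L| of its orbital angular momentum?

|L| = 2√14 ℏ ≈ 7.483ℏ

The maximum L_z equals lℏ, giving l = 7.
|L| = ℏ√(l(l+1)) = 2√14 ℏ.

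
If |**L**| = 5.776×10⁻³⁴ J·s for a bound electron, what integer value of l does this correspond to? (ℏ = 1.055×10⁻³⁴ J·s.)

l = 5

|L|/ℏ = (5.776×10⁻³⁴)/(1.055×10⁻³⁴) ≈ 5.475.
l(l+1) ≈ 5.475² ≈ 29.97, so l = 5.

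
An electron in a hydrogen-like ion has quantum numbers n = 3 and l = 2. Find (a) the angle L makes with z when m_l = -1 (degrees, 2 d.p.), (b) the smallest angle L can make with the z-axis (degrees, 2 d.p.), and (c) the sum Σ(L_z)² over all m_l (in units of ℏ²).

For m_l = -1: cos θ = -1/√6, θ ≈ 114.09°.
cos θ_min = 2/√6, so θ_min ≈ 35.26°.
Σ m_l² = 10, so Σ(L_z)² = 10 ℏ².

θ(m_l=-1) ≈ 114.09°; θ_min ≈ 35.26°; Σ(L_z)² = 10 ℏ²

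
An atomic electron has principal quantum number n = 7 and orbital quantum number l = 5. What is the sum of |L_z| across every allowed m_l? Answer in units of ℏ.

The allowed m_l values are -5, -4, -3, -2, -1, 0, 1, 2, 3, 4, 5.
Σ|m_l| = 2·5(5+1)/2 = 30.

Σ|L_z| = 30 ℏ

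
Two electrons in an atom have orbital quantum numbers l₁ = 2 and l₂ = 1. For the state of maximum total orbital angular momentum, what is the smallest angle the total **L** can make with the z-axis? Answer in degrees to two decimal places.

θ_min ≈ 30.00°

The total orbital quantum number L ranges from |l₁ − l₂| to l₁ + l₂ in integer steps.
So L can be 1, 2, 3.
The maximum is L = 3, with |L_tot| = ℏ√(3·4) = 2√3 ℏ.
The minimum angle with z is arccos(3/√12) ≈ 30.00°.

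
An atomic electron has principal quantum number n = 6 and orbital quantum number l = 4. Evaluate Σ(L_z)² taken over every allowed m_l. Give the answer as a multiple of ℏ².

Σ(L_z)² = 60 ℏ²

m_l ∈ {-4, -3, -2, -1, 0, 1, 2, 3, 4}.
Summing m² from −4 to 4: Σ m_l² = 60.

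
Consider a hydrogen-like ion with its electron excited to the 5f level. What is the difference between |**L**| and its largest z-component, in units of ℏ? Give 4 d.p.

The 5f level has l = 3.
|L| = 2√3 ℏ ≈ 3.4641ℏ, while L_z,max = lℏ = 3ℏ.
The difference is (2√3 − 3)ℏ ≈ 0.4641ℏ.

|L| − L_z,max ≈ 0.4641ℏ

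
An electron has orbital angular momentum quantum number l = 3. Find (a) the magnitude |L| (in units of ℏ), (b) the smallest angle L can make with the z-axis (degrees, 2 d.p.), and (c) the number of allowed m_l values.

|L| = ℏ√(3·4) = 2√3 ℏ ≈ 3.464ℏ.
cos θ_min = 3/√12, so θ_min ≈ 30.00°.
There are 2l+1 = 7 values of m_l.

|L| = 2√3 ℏ ≈ 3.464ℏ; θ_min ≈ 30.00°; 7 values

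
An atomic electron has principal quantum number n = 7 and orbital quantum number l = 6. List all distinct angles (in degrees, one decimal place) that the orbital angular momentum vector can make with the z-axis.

θ ∈ {22.2°, 39.5°, 51.9°, 62.4°, 72.0°, 81.1°, 90.0°, 98.9°, 108.0°, 117.6°, 128.1°, 140.5°, 157.8°}

|L| = √(l(l+1)) ℏ = √42 ℏ.
cos θ = m_l/√42 for each m_l ∈ {-6, -5, -4, -3, -2, -1, 0, 1, 2, 3, 4, 5, 6}.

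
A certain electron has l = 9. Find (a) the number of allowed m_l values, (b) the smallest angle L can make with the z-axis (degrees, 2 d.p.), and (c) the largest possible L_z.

There are 2l+1 = 19 values of m_l.
cos θ_min = 9/√90, so θ_min ≈ 18.43°.
L_z,max = lℏ = 9ℏ.

19 values; θ_min ≈ 18.43°; L_z,max = 9ℏ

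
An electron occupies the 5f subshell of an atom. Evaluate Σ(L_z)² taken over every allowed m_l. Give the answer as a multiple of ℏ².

For 5f, l = 3.
The allowed m_l values are -3, -2, -1, 0, 1, 2, 3.
Σ m_l² = 2·(1 + 4 + 9) = 28.

Σ(L_z)² = 28 ℏ²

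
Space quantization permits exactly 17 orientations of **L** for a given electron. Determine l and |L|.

l = 8, |L| = 6√2 ℏ ≈ 8.485ℏ

2l + 1 = 17 ⇒ l = 8.
Then |L| = √(l(l+1)) ℏ = 6√2 ℏ.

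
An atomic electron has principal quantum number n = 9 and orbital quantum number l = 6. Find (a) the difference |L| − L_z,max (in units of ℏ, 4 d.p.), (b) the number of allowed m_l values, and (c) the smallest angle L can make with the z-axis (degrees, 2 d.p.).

|L| − L_z,max = (√42 − 6)ℏ ≈ 0.4807ℏ.
There are 2l+1 = 13 values of m_l.
cos θ_min = 6/√42, so θ_min ≈ 22.21°.

|L|−L_z,max ≈ 0.4807ℏ; 13 values; θ_min ≈ 22.21°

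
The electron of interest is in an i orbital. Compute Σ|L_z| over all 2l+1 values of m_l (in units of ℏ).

Σ|L_z| = 42 ℏ

For an i orbital, l = 6.
m_l runs from −6 to 6, i.e. {-6, -5, -4, -3, -2, -1, 0, 1, 2, 3, 4, 5, 6}.
Σ|m_l| = l(l+1) = 42.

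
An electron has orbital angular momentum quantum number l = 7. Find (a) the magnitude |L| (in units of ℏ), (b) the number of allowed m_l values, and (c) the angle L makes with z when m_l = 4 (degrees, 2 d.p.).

|L| = 2√14 ℏ ≈ 7.483ℏ; 15 values; θ(m_l=4) ≈ 57.69°

|L| = ℏ√(7·8) = 2√14 ℏ ≈ 7.483ℏ.
There are 2l+1 = 15 values of m_l.
For m_l = 4: cos θ = 4/√56, θ ≈ 57.69°.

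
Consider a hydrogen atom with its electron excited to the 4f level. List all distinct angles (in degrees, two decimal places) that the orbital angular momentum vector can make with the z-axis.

The 4f level has l = 3.
|L| = ℏ√(l(l+1)) = 2√3 ℏ.
cos θ = m_l/√12 for each m_l ∈ {-3, -2, -1, 0, 1, 2, 3}.

θ ∈ {30.00°, 54.74°, 73.22°, 90.00°, 106.78°, 125.26°, 150.00°}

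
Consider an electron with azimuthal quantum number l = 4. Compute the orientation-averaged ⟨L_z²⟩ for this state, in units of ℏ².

m_l runs from −4 to 4, i.e. {-4, -3, -2, -1, 0, 1, 2, 3, 4}.
⟨L_z²⟩ = ℏ²·l(l+1)/3 = 6.667ℏ².

⟨L_z²⟩ = 6.667 ℏ²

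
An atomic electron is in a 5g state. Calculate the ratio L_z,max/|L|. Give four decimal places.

L_z,max/|L| = 0.8944

5g means n = 5, l = 4.
|L| = 2√5 ℏ ≈ 4.4721ℏ, while L_z,max = lℏ = 4ℏ.
L_z,max/|L| = 4/√20 = 0.8944.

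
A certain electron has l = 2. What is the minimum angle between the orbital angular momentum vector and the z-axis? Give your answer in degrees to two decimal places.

θ_min ≈ 35.26°

|L| = ℏ√(l(l+1)) = √6 ℏ.
The smallest angle corresponds to the largest L_z, i.e. m_l = l = 2, giving L_z = 2ℏ.
cos θ_min = 2/√6, so θ_min ≈ 35.26°.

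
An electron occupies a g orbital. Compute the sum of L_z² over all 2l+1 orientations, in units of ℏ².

For a g orbital, l = 4.
The allowed m_l values are -4, -3, -2, -1, 0, 1, 2, 3, 4.
Summing m² from −4 to 4: Σ m_l² = 60.

Σ(L_z)² = 60 ℏ²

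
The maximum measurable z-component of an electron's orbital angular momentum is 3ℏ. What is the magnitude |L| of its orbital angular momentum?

Since max m_l = l, l = 3.
Then |L| = ℏ√(3·4) = 2√3 ℏ.

|L| = 2√3 ℏ ≈ 3.464ℏ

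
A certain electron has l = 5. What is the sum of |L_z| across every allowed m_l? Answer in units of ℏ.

m_l ∈ {-5, -4, -3, -2, -1, 0, 1, 2, 3, 4, 5}.
Σ|m_l| = l(l+1) = 30.

Σ|L_z| = 30 ℏ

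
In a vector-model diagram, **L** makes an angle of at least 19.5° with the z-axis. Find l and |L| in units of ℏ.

cos θ_min = l/√(l(l+1)) = √(l/(l+1)), so l/(l+1) = cos²(19.5°) = 0.8886.
Thus l = 0.8886/(1 − 0.8886) ≈ 8.
Then |L| = ℏ√(8·9) = 6√2 ℏ.

l = 8, |L| = 6√2 ℏ ≈ 8.485ℏ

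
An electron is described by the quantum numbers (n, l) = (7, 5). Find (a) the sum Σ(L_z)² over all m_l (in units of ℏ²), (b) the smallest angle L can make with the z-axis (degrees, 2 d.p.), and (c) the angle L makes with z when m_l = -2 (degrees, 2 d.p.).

Σ(L_z)² = 110 ℏ²; θ_min ≈ 24.09°; θ(m_l=-2) ≈ 111.42°

Σ m_l² = 110, so Σ(L_z)² = 110 ℏ².
cos θ_min = 5/√30, so θ_min ≈ 24.09°.
For m_l = -2: cos θ = -2/√30, θ ≈ 111.42°.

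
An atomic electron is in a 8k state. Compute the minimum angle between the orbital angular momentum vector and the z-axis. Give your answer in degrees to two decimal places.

θ_min ≈ 20.70°

8k means n = 8, l = 7.
|L|² = l(l+1)ℏ² = 56ℏ², so |L| = 2√14 ℏ.
The smallest angle corresponds to the largest L_z, i.e. m_l = l = 7, giving L_z = 7ℏ.
cos θ_min = 7/√56, so θ_min ≈ 20.70°.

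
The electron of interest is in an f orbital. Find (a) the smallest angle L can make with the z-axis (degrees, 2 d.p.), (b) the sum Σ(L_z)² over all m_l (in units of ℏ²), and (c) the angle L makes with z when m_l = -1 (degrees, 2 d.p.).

θ_min ≈ 30.00°; Σ(L_z)² = 28 ℏ²; θ(m_l=-1) ≈ 106.78°

F corresponds to l = 3.
cos θ_min = 3/√12, so θ_min ≈ 30.00°.
Σ m_l² = 28, so Σ(L_z)² = 28 ℏ².
For m_l = -1: cos θ = -1/√12, θ ≈ 106.78°.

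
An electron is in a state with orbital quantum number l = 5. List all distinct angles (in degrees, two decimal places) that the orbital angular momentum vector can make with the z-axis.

|L| = ℏ√(l(l+1)) = √30 ℏ.
cos θ = m_l/√30 for each m_l ∈ {-5, -4, -3, -2, -1, 0, 1, 2, 3, 4, 5}.

θ ∈ {24.09°, 43.09°, 56.79°, 68.58°, 79.48°, 90.00°, 100.52°, 111.42°, 123.21°, 136.91°, 155.91°}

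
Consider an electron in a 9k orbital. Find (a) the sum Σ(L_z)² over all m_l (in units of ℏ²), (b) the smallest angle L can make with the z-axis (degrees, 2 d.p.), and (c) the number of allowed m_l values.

9k means n = 9, l = 7.
Σ m_l² = 280, so Σ(L_z)² = 280 ℏ².
cos θ_min = 7/√56, so θ_min ≈ 20.70°.
There are 2l+1 = 15 values of m_l.

Σ(L_z)² = 280 ℏ²; θ_min ≈ 20.70°; 15 values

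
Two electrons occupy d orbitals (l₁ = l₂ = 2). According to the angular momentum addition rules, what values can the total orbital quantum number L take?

The total orbital quantum number L ranges from |l₁ − l₂| to l₁ + l₂ in integer steps.
L ∈ {0, 1, 2, 3, 4}.

L = 0, 1, 2, 3, 4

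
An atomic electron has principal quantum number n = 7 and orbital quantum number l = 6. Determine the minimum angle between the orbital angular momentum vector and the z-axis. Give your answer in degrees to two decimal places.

|L| = ℏ√(l(l+1)) = √42 ℏ.
The smallest angle corresponds to the largest L_z, i.e. m_l = l = 6, giving L_z = 6ℏ.
cos θ_min = 6/√42, so θ_min ≈ 22.21°.

θ_min ≈ 22.21°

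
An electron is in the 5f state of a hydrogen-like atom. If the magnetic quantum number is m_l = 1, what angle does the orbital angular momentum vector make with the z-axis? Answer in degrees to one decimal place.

5f means n = 5, l = 3.
|L| = √(l(l+1)) ℏ = 2√3 ℏ.
L_z = m_l ℏ = 1ℏ.
cos θ = L_z/|L| = 1/√12, so θ ≈ 73.2°.

θ ≈ 73.2°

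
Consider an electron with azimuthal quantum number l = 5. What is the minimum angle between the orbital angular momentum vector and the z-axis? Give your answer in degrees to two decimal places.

θ_min ≈ 24.09°

|L| = √(l(l+1)) ℏ = √30 ℏ.
The smallest angle corresponds to the largest L_z, i.e. m_l = l = 5, giving L_z = 5ℏ.
cos θ_min = 5/√30, so θ_min ≈ 24.09°.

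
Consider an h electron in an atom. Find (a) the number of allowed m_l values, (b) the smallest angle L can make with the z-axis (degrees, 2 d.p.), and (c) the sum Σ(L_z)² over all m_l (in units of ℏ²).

The letter h corresponds to l = 5.
There are 2l+1 = 11 values of m_l.
cos θ_min = 5/√30, so θ_min ≈ 24.09°.
Σ m_l² = 110, so Σ(L_z)² = 110 ℏ².

11 values; θ_min ≈ 24.09°; Σ(L_z)² = 110 ℏ²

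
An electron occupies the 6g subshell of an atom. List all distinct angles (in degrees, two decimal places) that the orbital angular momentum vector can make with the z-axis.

The 6g subshell has l = 4.
|L| = √(l(l+1)) ℏ = 2√5 ℏ.
cos θ = m_l/√20 for each m_l ∈ {-4, -3, -2, -1, 0, 1, 2, 3, 4}.

θ ∈ {26.57°, 47.87°, 63.43°, 77.08°, 90.00°, 102.92°, 116.57°, 132.13°, 153.43°}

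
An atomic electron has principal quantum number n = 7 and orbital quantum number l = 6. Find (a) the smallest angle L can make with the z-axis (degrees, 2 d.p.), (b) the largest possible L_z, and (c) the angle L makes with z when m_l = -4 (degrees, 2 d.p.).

θ_min ≈ 22.21°; L_z,max = 6ℏ; θ(m_l=-4) ≈ 128.11°

cos θ_min = 6/√42, so θ_min ≈ 22.21°.
L_z,max = lℏ = 6ℏ.
For m_l = -4: cos θ = -4/√42, θ ≈ 128.11°.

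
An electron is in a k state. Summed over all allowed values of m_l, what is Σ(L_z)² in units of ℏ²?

Σ(L_z)² = 280 ℏ²

For a k orbital, l = 7.
m_l runs from −7 to 7, i.e. {-7, -6, -5, -4, -3, -2, -1, 0, 1, 2, 3, 4, 5, 6, 7}.
Σ m_l² = 2·(1 + 4 + 9 + 16 + 25 + 36 + 49) = 280.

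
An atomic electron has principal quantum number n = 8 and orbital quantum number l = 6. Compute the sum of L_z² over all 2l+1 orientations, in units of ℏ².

m_l runs from −6 to 6, i.e. {-6, -5, -4, -3, -2, -1, 0, 1, 2, 3, 4, 5, 6}.
Σ m_l² = 2·(1 + 4 + 9 + 16 + 25 + 36) = 182.

Σ(L_z)² = 182 ℏ²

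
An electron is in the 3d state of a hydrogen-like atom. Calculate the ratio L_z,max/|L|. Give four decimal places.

For 3d, l = 2.
|L| = √6 ℏ ≈ 2.4495ℏ, while L_z,max = lℏ = 2ℏ.
L_z,max/|L| = 2/√6 = 0.8165.

L_z,max/|L| = 0.8165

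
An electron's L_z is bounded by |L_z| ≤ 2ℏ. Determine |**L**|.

|L| = √6 ℏ ≈ 2.449ℏ

L_z,max = lℏ, so l = 2.
|L| = √(l(l+1)) ℏ = √6 ℏ.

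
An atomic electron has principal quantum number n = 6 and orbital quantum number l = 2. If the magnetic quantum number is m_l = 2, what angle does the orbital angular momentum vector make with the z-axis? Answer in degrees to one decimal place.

θ ≈ 35.3°

|L| = √(l(l+1)) ℏ = √6 ℏ.
L_z = m_l ℏ = 2ℏ.
cos θ = L_z/|L| = 2/√6, so θ ≈ 35.3°.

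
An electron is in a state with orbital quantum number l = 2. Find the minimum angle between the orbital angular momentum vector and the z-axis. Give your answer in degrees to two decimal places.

|L| = √(l(l+1)) ℏ = √6 ℏ.
The smallest angle corresponds to the largest L_z, i.e. m_l = l = 2, giving L_z = 2ℏ.
cos θ_min = 2/√6, so θ_min ≈ 35.26°.

θ_min ≈ 35.26°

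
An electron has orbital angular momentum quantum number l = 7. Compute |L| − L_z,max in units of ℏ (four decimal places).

|L| − L_z,max ≈ 0.4833ℏ

|L| = 2√14 ℏ ≈ 7.4833ℏ, while L_z,max = lℏ = 7ℏ.
The difference is (2√14 − 7)ℏ ≈ 0.4833ℏ.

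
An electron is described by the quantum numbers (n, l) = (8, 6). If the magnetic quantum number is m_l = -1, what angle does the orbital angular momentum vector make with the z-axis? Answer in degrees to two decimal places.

|L| = √(l(l+1)) ℏ = √42 ℏ.
L_z = m_l ℏ = −1ℏ.
cos θ = L_z/|L| = -1/√42, so θ ≈ 98.88°.

θ ≈ 98.88°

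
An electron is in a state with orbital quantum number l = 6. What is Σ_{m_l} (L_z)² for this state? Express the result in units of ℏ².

Σ(L_z)² = 182 ℏ²

The allowed m_l values are -6, -5, -4, -3, -2, -1, 0, 1, 2, 3, 4, 5, 6.
Summing m² from −6 to 6: Σ m_l² = 182.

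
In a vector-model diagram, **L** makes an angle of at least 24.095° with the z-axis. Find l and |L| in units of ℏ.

l = 5, |L| = √30 ℏ ≈ 5.477ℏ

cos θ_min = l/√(l(l+1)) = √(l/(l+1)), so l/(l+1) = cos²(24.095°) = 0.8333.
Solving: l = 5.
Then |L| = ℏ√(5·6) = √30 ℏ.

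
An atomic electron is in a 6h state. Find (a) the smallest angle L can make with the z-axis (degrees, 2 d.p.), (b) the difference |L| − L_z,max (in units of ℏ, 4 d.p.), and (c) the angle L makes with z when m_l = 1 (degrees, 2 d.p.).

θ_min ≈ 24.09°; |L|−L_z,max ≈ 0.4772ℏ; θ(m_l=1) ≈ 79.48°

The 6h subshell has l = 5.
cos θ_min = 5/√30, so θ_min ≈ 24.09°.
|L| − L_z,max = (√30 − 5)ℏ ≈ 0.4772ℏ.
For m_l = 1: cos θ = 1/√30, θ ≈ 79.48°.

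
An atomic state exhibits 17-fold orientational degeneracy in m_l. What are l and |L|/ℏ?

l = 8, |L| = 6√2 ℏ ≈ 8.485ℏ

17 = 2l + 1, so l = (17−1)/2 = 8.
Then |L| = √(l(l+1)) ℏ = 6√2 ℏ.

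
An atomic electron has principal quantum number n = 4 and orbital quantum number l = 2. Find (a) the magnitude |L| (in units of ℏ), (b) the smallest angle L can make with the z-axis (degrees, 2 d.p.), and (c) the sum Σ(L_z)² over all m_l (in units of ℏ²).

|L| = √6 ℏ ≈ 2.449ℏ; θ_min ≈ 35.26°; Σ(L_z)² = 10 ℏ²

|L| = ℏ√(2·3) = √6 ℏ ≈ 2.449ℏ.
cos θ_min = 2/√6, so θ_min ≈ 35.26°.
Σ m_l² = 10, so Σ(L_z)² = 10 ℏ².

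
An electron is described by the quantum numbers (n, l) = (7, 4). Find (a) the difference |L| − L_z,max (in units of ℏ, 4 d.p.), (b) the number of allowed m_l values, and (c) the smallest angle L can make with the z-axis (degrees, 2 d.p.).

|L|−L_z,max ≈ 0.4721ℏ; 9 values; θ_min ≈ 26.57°

|L| − L_z,max = (2√5 − 4)ℏ ≈ 0.4721ℏ.
There are 2l+1 = 9 values of m_l.
cos θ_min = 4/√20, so θ_min ≈ 26.57°.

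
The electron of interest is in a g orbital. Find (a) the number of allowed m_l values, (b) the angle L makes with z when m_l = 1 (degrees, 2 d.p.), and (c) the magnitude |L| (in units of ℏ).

A g state has l = 4.
There are 2l+1 = 9 values of m_l.
For m_l = 1: cos θ = 1/√20, θ ≈ 77.08°.
|L| = ℏ√(4·5) = 2√5 ℏ ≈ 4.472ℏ.

9 values; θ(m_l=1) ≈ 77.08°; |L| = 2√5 ℏ ≈ 4.472ℏ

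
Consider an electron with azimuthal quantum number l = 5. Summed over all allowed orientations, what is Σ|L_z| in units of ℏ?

Σ|L_z| = 30 ℏ

m_l ∈ {-5, -4, -3, -2, -1, 0, 1, 2, 3, 4, 5}.
Σ|m_l| = l(l+1) = 30.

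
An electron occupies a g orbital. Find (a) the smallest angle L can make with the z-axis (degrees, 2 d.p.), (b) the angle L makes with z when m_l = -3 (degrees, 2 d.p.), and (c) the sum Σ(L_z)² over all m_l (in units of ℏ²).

A g state has l = 4.
cos θ_min = 4/√20, so θ_min ≈ 26.57°.
For m_l = -3: cos θ = -3/√20, θ ≈ 132.13°.
Σ m_l² = 60, so Σ(L_z)² = 60 ℏ².

θ_min ≈ 26.57°; θ(m_l=-3) ≈ 132.13°; Σ(L_z)² = 60 ℏ²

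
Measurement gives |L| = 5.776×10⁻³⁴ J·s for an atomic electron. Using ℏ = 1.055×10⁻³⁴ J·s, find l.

l = 5

Dividing by ℏ: |L|/ℏ ≈ 5.475.
Set l(l+1) = 29.97; the integer solution is l = 5.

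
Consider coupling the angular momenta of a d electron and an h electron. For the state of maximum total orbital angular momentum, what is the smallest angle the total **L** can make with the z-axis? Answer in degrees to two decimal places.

The total orbital quantum number L ranges from |l₁ − l₂| to l₁ + l₂ in integer steps.
L ∈ {3, 4, 5, 6, 7}.
The maximum is L = 7, with |L_tot| = ℏ√(7·8) = 2√14 ℏ.
The minimum angle with z is arccos(7/√56) ≈ 20.70°.

θ_min ≈ 20.70°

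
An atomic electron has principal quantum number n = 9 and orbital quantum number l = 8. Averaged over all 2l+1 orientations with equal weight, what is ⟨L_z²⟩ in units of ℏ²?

⟨L_z²⟩ = 24 ℏ²

m_l ∈ {-8, -7, -6, -5, -4, -3, -2, -1, 0, 1, 2, 3, 4, 5, 6, 7, 8}.
⟨L_z²⟩ = ℏ²·(Σ m_l²)/(2l+1) = ℏ²·408/17 = 24ℏ².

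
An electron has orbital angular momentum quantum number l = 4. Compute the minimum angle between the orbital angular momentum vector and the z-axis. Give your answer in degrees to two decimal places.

|L| = √(l(l+1)) ℏ = 2√5 ℏ.
The smallest angle corresponds to the largest L_z, i.e. m_l = l = 4, giving L_z = 4ℏ.
cos θ_min = 4/√20, so θ_min ≈ 26.57°.

θ_min ≈ 26.57°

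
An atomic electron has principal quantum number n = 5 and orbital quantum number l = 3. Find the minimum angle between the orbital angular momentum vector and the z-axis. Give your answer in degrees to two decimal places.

|L| = √(l(l+1)) ℏ = 2√3 ℏ.
The smallest angle corresponds to the largest L_z, i.e. m_l = l = 3, giving L_z = 3ℏ.
cos θ_min = 3/√12, so θ_min ≈ 30.00°.

θ_min ≈ 30.00°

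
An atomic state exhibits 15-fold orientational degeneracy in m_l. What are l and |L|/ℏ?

15 = 2l + 1, so l = (15−1)/2 = 7.
Then |L| = √(l(l+1)) ℏ = 2√14 ℏ.

l = 7, |L| = 2√14 ℏ ≈ 7.483ℏ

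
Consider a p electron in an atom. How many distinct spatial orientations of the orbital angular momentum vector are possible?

3

The letter p corresponds to l = 1.
The number of m_l values is 2l + 1 = 2·1 + 1 = 3.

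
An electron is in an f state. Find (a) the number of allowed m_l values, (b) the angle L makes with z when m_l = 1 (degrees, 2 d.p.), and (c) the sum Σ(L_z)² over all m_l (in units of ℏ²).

7 values; θ(m_l=1) ≈ 73.22°; Σ(L_z)² = 28 ℏ²

For an f orbital, l = 3.
There are 2l+1 = 7 values of m_l.
For m_l = 1: cos θ = 1/√12, θ ≈ 73.22°.
Σ m_l² = 28, so Σ(L_z)² = 28 ℏ².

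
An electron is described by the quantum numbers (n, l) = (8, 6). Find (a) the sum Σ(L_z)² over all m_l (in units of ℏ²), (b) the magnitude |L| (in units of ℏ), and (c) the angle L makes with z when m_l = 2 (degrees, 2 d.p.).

Σ m_l² = 182, so Σ(L_z)² = 182 ℏ².
|L| = ℏ√(6·7) = √42 ℏ ≈ 6.481ℏ.
For m_l = 2: cos θ = 2/√42, θ ≈ 72.02°.

Σ(L_z)² = 182 ℏ²; |L| = √42 ℏ ≈ 6.481ℏ; θ(m_l=2) ≈ 72.02°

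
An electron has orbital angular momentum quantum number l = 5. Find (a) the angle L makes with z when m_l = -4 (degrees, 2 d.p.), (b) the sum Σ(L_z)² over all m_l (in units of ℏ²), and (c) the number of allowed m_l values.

For m_l = -4: cos θ = -4/√30, θ ≈ 136.91°.
Σ m_l² = 110, so Σ(L_z)² = 110 ℏ².
There are 2l+1 = 11 values of m_l.

θ(m_l=-4) ≈ 136.91°; Σ(L_z)² = 110 ℏ²; 11 values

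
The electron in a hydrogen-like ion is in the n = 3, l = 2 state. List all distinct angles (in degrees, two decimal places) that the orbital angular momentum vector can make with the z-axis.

|L| = √(l(l+1)) ℏ = √6 ℏ.
cos θ = m_l/√6 for each m_l ∈ {-2, -1, 0, 1, 2}.

θ ∈ {35.26°, 65.91°, 90.00°, 114.09°, 144.74°}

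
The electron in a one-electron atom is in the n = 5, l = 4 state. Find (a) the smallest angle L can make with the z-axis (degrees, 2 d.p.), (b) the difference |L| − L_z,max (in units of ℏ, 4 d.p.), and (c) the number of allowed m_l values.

cos θ_min = 4/√20, so θ_min ≈ 26.57°.
|L| − L_z,max = (2√5 − 4)ℏ ≈ 0.4721ℏ.
There are 2l+1 = 9 values of m_l.

θ_min ≈ 26.57°; |L|−L_z,max ≈ 0.4721ℏ; 9 values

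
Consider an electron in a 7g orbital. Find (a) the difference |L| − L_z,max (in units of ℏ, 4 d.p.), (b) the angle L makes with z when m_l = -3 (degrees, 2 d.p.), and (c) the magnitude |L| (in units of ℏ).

|L|−L_z,max ≈ 0.4721ℏ; θ(m_l=-3) ≈ 132.13°; |L| = 2√5 ℏ ≈ 4.472ℏ

For 7g, l = 4.
|L| − L_z,max = (2√5 − 4)ℏ ≈ 0.4721ℏ.
For m_l = -3: cos θ = -3/√20, θ ≈ 132.13°.
|L| = ℏ√(4·5) = 2√5 ℏ ≈ 4.472ℏ.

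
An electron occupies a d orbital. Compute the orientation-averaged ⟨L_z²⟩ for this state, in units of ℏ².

For a d orbital, l = 2.
m_l ∈ {-2, -1, 0, 1, 2}.
⟨L_z²⟩ = ℏ²·(Σ m_l²)/(2l+1) = ℏ²·10/5 = 2ℏ².

⟨L_z²⟩ = 2 ℏ²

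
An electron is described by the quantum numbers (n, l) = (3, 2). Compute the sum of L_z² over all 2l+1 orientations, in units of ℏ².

Σ(L_z)² = 10 ℏ²

The allowed m_l values are -2, -1, 0, 1, 2.
Σ m_l² = l(l+1)(2l+1)/3 = 2·3·5/3 = 10.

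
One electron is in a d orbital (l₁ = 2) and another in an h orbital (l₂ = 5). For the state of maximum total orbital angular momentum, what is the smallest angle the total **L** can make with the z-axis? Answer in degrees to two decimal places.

θ_min ≈ 20.70°

By the triangle rule, |l₁ − l₂| ≤ L ≤ l₁ + l₂.
Allowed values: L = 3, 4, 5, 6, 7.
The maximum is L = 7, with |L_tot| = ℏ√(7·8) = 2√14 ℏ.
The minimum angle with z is arccos(7/√56) ≈ 20.70°.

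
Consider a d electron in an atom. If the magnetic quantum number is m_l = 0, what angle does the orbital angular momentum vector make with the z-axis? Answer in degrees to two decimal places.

θ ≈ 90.00°

A d state has l = 2.
|L|² = l(l+1)ℏ² = 6ℏ², so |L| = √6 ℏ.
L_z = m_l ℏ = 0ℏ.
cos θ = L_z/|L| = 0/√6, so θ ≈ 90.00°.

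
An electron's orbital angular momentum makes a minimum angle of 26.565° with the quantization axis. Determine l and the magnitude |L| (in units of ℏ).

cos θ_min = l/√(l(l+1)) = √(l/(l+1)), so l/(l+1) = cos²(26.565°) = 0.8000.
Solving: l = 4.
Then |L| = ℏ√(4·5) = 2√5 ℏ.

l = 4, |L| = 2√5 ℏ ≈ 4.472ℏ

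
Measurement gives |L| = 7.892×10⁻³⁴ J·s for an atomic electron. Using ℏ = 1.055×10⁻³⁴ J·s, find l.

l = 7

Dividing by ℏ: |L|/ℏ ≈ 7.481.
Set l(l+1) = 55.96; the integer solution is l = 7.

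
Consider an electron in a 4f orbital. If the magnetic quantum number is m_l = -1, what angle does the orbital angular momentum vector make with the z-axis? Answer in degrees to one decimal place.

For 4f, l = 3.
|L|² = l(l+1)ℏ² = 12ℏ², so |L| = 2√3 ℏ.
L_z = m_l ℏ = −1ℏ.
cos θ = L_z/|L| = -1/√12, so θ ≈ 106.8°.

θ ≈ 106.8°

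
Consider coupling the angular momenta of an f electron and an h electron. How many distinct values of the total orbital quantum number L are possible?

7

The total orbital quantum number L ranges from |l₁ − l₂| to l₁ + l₂ in integer steps.
L ∈ {2, 3, 4, 5, 6, 7, 8}.
That is 7 values.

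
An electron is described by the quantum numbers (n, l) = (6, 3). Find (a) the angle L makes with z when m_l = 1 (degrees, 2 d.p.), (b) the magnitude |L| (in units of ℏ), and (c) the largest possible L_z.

For m_l = 1: cos θ = 1/√12, θ ≈ 73.22°.
|L| = ℏ√(3·4) = 2√3 ℏ ≈ 3.464ℏ.
L_z,max = lℏ = 3ℏ.

θ(m_l=1) ≈ 73.22°; |L| = 2√3 ℏ ≈ 3.464ℏ; L_z,max = 3ℏ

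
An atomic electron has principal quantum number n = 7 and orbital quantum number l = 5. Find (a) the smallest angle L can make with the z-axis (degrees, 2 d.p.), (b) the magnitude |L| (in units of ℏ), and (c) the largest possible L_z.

θ_min ≈ 24.09°; |L| = √30 ℏ ≈ 5.477ℏ; L_z,max = 5ℏ

cos θ_min = 5/√30, so θ_min ≈ 24.09°.
|L| = ℏ√(5·6) = √30 ℏ ≈ 5.477ℏ.
L_z,max = lℏ = 5ℏ.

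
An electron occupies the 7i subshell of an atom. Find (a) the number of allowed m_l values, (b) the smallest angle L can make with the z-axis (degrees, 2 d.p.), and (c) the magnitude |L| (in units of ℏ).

13 values; θ_min ≈ 22.21°; |L| = √42 ℏ ≈ 6.481ℏ

7i means n = 7, l = 6.
There are 2l+1 = 13 values of m_l.
cos θ_min = 6/√42, so θ_min ≈ 22.21°.
|L| = ℏ√(6·7) = √42 ℏ ≈ 6.481ℏ.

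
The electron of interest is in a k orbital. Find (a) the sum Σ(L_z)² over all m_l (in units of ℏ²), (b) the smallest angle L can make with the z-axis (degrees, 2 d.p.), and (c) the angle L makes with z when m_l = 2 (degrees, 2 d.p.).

For a k orbital, l = 7.
Σ m_l² = 280, so Σ(L_z)² = 280 ℏ².
cos θ_min = 7/√56, so θ_min ≈ 20.70°.
For m_l = 2: cos θ = 2/√56, θ ≈ 74.50°.

Σ(L_z)² = 280 ℏ²; θ_min ≈ 20.70°; θ(m_l=2) ≈ 74.50°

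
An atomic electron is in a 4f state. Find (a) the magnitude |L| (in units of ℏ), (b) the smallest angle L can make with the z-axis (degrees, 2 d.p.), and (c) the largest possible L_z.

For 4f, l = 3.
|L| = ℏ√(3·4) = 2√3 ℏ ≈ 3.464ℏ.
cos θ_min = 3/√12, so θ_min ≈ 30.00°.
L_z,max = lℏ = 3ℏ.

|L| = 2√3 ℏ ≈ 3.464ℏ; θ_min ≈ 30.00°; L_z,max = 3ℏ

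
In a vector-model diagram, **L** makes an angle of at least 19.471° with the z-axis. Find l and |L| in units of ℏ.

l = 8, |L| = 6√2 ℏ ≈ 8.485ℏ

At minimum angle, m_l = l, so cos θ = l/√(l(l+1)); cos²θ = l/(l+1) = 0.8889.
Thus l = 0.8889/(1 − 0.8889) ≈ 8.
Then |L| = ℏ√(8·9) = 6√2 ℏ.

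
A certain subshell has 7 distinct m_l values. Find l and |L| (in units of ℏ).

l = 3, |L| = 2√3 ℏ ≈ 3.464ℏ

7 = 2l + 1, so l = (7−1)/2 = 3.
|L| = ℏ√(l(l+1)) = ℏ√(3·4) = 2√3 ℏ.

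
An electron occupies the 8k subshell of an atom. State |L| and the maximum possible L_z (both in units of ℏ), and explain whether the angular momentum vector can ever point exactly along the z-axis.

For 8k, l = 7.
|L| = 2√14 ℏ ≈ 7.4833ℏ, while L_z,max = lℏ = 7ℏ.
Since |L| > L_z,max, the vector can never point exactly along z; the closest it comes is θ_min = arccos(7/√56) ≈ 20.7°.

No: L_z,max = 7ℏ < |L| = 2√14 ℏ ≈ 7.483ℏ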